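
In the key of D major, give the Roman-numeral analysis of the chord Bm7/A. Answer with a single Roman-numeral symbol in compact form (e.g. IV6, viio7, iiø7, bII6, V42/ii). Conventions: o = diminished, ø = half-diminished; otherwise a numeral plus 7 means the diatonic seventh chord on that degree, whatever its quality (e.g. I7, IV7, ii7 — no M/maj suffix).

vi42

The pitches B-D-F#-A form a minor seventh chord rooted on B.
In D major, B is the submediant; the diatonic minor seventh chord there is vi7.
With A in the bass the chord is in third inversion, so the figured bass is 42.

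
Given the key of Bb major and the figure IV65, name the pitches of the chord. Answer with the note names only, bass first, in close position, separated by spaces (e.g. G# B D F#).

The numeral's case and figure indicate a major seventh chord. In Bb major its root, the fourth degree, is Eb.
Stacking thirds from Eb gives Eb-G-Bb-D.
With the 65 figure the chord is in first inversion; from the bass G upward in close position it reads G-Bb-D-Eb.

G Bb D Eb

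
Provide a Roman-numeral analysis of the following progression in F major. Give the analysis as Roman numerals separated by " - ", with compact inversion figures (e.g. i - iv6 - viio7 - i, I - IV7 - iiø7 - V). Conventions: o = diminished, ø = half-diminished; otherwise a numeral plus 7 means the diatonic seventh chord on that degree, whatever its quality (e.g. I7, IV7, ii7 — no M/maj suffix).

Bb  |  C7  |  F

Bb: root Bb is the subdominant; major triad there is IV.
C7: root C is the dominant; dominant seventh chord there is V7.
F: major triad on F = scale degree 1 → I.

IV - V7 - I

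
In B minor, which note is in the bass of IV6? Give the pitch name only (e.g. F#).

G#

IV in B minor has root E; the chord is E-G#-B.
The figure 6 means first inversion — the third is in the bass.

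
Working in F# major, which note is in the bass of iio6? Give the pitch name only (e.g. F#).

B

iio in F# major has root G#; the chord is G#-B-D.
The figure 6 means first inversion — the third is in the bass.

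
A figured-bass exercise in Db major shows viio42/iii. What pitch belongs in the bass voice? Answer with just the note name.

Db

The applied chord viio42/iii is rooted on E: E-G-Bb-Db.
The figure 42 means third inversion — the seventh is in the bass.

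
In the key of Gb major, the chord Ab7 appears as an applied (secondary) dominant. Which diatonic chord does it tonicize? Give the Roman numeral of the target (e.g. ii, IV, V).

V

The chord is a dominant seventh chord on Ab.
A dominant resolves down a perfect fifth: Ab → Db. In Gb major, Db is scale degree 5, i.e. V.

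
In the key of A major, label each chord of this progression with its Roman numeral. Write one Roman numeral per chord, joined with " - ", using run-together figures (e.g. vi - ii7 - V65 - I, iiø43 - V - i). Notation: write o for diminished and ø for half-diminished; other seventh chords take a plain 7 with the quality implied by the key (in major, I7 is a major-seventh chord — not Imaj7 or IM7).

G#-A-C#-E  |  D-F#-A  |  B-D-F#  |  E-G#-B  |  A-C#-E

I42 - IV - ii - V - I

G#-A-C#-E has root A, degree 1 in A major, so I42.
D-F#-A has root D, degree 4 in A major, so IV.
B-D-F# has root B, degree 2 in A major, so ii.
E-G#-B: major triad on E = scale degree 5 → V.
A-C#-E: major triad on A = scale degree 1 → I.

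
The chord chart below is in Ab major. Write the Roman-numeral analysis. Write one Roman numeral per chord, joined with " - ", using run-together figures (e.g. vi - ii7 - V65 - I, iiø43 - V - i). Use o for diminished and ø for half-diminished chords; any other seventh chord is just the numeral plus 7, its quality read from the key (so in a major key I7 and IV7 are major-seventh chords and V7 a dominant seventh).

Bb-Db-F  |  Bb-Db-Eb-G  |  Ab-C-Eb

Bb-Db-F: minor triad on Bb = scale degree 2 → ii.
Bb-Db-Eb-G: root Eb is the dominant; dominant seventh chord there is V43.
Ab-C-Eb: major triad on Ab = scale degree 1 → I.

ii - V43 - I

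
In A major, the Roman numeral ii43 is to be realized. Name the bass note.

F#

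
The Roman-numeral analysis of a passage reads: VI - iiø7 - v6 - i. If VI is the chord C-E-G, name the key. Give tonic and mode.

E minor

The anchor chord is a major triad on C, labeled VI.
VI on C implies C is the submediant; that puts the tonic at E, and the uppercase numeral fits minor mode.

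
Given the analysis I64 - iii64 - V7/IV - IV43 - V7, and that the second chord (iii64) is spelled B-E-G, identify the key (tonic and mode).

iii64 is given as B-E-G — a minor triad with root E.
If E is scale degree 3 and the mode makes that degree carry a minor triad, the tonic is C and the mode is major.

C major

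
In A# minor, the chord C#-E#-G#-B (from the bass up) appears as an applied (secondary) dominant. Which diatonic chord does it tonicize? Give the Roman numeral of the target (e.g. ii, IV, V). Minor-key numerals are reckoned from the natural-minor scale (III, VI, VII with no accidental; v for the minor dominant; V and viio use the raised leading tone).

VI

The chord is a dominant seventh chord on C#.
A dominant resolves down a perfect fifth: C# → F#. In A# minor, F# is scale degree 6, i.e. VI.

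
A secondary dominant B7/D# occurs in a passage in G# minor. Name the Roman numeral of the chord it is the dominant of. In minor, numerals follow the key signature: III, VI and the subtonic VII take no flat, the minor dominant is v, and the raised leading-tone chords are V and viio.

The chord is a dominant seventh chord on B.
A dominant resolves down a perfect fifth: B → E. In G# minor, E is scale degree 6, i.e. VI.

VI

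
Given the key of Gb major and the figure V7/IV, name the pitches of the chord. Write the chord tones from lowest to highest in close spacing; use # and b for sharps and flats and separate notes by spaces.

Gb Bb Db Fb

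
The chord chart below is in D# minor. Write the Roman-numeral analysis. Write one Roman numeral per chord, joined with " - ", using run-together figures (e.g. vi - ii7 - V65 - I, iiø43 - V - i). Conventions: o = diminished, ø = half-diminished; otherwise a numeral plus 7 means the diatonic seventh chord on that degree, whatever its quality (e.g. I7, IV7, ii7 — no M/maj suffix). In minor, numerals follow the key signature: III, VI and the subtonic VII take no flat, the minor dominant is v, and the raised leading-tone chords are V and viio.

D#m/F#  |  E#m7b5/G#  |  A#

i6 - iiø65 - V

D#m/F#: minor triad on D# = scale degree 1 → i6.
E#m7b5/G#: half-diminished seventh chord on E# = scale degree 2 → iiø65.
A# has root A#, degree 5 in D# minor, so V.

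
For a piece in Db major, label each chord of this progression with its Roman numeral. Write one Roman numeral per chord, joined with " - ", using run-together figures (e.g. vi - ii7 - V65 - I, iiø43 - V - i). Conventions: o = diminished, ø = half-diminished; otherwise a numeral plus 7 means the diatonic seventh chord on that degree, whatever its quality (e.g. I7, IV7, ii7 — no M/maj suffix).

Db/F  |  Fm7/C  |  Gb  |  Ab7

Db/F: major triad on Db = scale degree 1 → I6.
Fm7/C: root F is the mediant; minor seventh chord there is iii43.
Gb: major triad on Gb = scale degree 4 → IV.
Ab7: root Ab is the dominant; dominant seventh chord there is V7.

I6 - iii43 - IV - V7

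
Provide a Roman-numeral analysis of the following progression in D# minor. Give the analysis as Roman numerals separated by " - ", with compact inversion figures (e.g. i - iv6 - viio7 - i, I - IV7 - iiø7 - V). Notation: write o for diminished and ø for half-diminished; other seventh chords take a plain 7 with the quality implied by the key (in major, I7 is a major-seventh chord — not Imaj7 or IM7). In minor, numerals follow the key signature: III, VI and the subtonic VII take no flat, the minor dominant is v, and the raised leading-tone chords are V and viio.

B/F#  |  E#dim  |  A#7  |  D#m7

VI64 - iio - V7 - i7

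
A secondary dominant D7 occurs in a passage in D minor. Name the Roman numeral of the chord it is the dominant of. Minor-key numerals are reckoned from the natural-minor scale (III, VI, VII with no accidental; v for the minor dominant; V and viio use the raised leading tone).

The chord is a dominant seventh chord on D.
A dominant resolves down a perfect fifth: D → G. In D minor, G is scale degree 4, i.e. iv.

iv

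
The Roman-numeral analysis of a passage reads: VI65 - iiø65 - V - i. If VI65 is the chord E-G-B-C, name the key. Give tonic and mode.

VI65 is given as E-G-B-C — a major seventh chord with root C.
If C is scale degree 6 and the mode makes that degree carry a major seventh chord, the tonic is E and the mode is minor.

E minor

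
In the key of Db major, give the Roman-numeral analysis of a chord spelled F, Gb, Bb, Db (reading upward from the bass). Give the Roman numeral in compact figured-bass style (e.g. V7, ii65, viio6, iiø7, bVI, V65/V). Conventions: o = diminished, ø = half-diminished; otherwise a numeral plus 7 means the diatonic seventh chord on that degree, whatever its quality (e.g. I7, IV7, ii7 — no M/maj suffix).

IV42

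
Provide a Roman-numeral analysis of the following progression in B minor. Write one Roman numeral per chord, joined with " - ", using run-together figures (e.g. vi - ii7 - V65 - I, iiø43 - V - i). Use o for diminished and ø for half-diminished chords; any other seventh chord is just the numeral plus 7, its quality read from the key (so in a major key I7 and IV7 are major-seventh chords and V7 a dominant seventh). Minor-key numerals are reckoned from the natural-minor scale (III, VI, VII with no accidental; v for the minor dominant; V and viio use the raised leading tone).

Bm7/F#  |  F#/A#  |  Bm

i43 - V6 - i

Bm7/F# has root B, degree 1 in B minor, so i43.
F#/A# has root F#, degree 5 in B minor, so V6.
Bm: minor triad on B = scale degree 1 → i.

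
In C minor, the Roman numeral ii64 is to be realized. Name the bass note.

A

ii in C minor has root D; the chord is D-F-A.
The figure 64 means second inversion — the fifth is in the bass.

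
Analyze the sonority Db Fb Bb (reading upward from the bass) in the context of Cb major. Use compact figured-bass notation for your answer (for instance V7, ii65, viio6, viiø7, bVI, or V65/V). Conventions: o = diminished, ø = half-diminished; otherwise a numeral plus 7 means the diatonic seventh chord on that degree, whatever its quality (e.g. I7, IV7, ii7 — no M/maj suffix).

The pitches Bb-Db-Fb form a diminished triad rooted on Bb.
In Cb major, Bb is the leading tone; the diatonic diminished triad there is viio.
With Db in the bass the chord is in first inversion, so the figured bass is 6.

viio6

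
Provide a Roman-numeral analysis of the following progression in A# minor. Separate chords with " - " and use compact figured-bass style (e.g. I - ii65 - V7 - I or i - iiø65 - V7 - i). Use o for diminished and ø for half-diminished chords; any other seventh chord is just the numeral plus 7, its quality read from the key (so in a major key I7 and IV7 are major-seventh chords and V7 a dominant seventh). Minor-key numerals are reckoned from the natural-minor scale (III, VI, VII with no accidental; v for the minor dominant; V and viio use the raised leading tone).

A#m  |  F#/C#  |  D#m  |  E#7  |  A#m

i - VI64 - iv - V7 - i

A#m: root A# is the tonic; minor triad there is i.
F#/C#: root F# is the submediant; major triad there is VI64.
D#m: root D# is the subdominant; minor triad there is iv.
E#7 has root E#, degree 5 in A# minor, so V7.
A#m: root A# is the tonic; minor triad there is i.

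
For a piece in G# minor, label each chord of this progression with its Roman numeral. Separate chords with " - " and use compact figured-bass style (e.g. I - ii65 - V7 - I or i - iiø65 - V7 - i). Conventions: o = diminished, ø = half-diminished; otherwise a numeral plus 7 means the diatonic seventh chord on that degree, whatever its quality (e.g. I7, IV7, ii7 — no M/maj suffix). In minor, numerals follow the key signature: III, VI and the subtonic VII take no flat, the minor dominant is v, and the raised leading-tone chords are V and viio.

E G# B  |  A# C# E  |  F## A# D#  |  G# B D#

E-G#-B: major triad on E = scale degree 6 → VI.
A#-C#-E: diminished triad on A# = scale degree 2 → iio.
F##-A#-D#: root D# is the dominant; major triad there is V6.
G#-B-D#: root G# is the tonic; minor triad there is i.

VI - iio - V6 - i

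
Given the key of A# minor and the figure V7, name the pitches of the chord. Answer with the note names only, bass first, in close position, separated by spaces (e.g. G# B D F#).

In A# minor, the dominant is E#. The dominant is major (leading tone raised), so V is a dominant seventh chord.
That chord is spelled E#-G##-B#-D#.

E# G## B# D#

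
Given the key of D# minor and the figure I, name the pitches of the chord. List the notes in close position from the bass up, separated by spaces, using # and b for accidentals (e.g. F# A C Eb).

D# F## A#

Scale degree 1 in D# minor is D#; here the chord built on it is altered to a major triad. I is the major tonic (Picardy third), borrowed from the parallel major.
So the chord is D#-F##-A#, a major triad.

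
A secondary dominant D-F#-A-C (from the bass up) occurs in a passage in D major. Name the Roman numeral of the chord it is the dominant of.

The chord is a dominant seventh chord on D.
A dominant resolves down a perfect fifth: D → G. In D major, G is scale degree 4, i.e. IV.

IV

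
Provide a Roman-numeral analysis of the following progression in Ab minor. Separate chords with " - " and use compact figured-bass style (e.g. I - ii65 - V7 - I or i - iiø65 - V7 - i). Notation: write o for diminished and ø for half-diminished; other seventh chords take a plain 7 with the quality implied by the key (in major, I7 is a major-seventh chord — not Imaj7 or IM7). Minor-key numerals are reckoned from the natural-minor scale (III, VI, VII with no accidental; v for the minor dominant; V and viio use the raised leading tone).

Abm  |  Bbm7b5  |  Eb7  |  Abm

i - iiø7 - V7 - i

Abm: root Ab is the tonic; minor triad there is i.
Bbm7b5 has root Bb, degree 2 in Ab minor, so iiø7.
Eb7: dominant seventh chord on Eb = scale degree 5 → V7.
Abm: root Ab is the tonic; minor triad there is i.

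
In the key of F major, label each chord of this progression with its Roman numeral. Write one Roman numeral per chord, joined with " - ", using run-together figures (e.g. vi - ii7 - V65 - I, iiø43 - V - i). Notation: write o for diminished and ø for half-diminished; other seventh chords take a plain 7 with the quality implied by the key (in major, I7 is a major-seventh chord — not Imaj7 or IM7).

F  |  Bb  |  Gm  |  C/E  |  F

I - IV - ii - V6 - I

F: major triad on F = scale degree 1 → I.
Bb has root Bb, degree 4 in F major, so IV.
Gm has root G, degree 2 in F major, so ii.
C/E: major triad on C = scale degree 5 → V6.
F: major triad on F = scale degree 1 → I.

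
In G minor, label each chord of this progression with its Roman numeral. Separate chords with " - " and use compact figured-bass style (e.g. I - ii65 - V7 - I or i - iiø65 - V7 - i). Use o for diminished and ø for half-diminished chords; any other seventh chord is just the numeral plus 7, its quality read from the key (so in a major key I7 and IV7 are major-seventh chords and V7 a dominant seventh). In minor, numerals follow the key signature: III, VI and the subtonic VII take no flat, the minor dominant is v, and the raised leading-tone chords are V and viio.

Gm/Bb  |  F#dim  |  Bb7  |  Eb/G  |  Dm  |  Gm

Gm/Bb has root G, degree 1 in G minor, so i6.
F#dim: root F# is the leading tone; diminished triad there is viio.
Bb7: chromatic; Bb is V of VI, so V7/VI.
Eb/G: root Eb is the submediant; major triad there is VI6.
Dm: root D is the dominant; minor triad there is v.
Gm: minor triad on G = scale degree 1 → i.

i6 - viio - V7/VI - VI6 - v - i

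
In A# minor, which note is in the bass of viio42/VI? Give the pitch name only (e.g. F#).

D

The applied chord viio42/VI is rooted on E#: E#-G#-B-D.
The figure 42 means third inversion — the seventh is in the bass.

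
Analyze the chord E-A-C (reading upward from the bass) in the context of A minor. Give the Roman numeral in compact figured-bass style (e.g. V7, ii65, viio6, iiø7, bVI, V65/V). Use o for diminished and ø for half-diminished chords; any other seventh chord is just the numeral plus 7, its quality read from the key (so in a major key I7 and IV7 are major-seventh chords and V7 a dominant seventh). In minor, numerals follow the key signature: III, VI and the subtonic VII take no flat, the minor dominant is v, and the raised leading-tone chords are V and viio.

i64

Stacked in thirds the chord is A-C-E: a minor triad on A.
A is scale degree 1 in A minor, and a minor triad on that degree is written i.
With E in the bass the chord is in second inversion, so the figured bass is 64.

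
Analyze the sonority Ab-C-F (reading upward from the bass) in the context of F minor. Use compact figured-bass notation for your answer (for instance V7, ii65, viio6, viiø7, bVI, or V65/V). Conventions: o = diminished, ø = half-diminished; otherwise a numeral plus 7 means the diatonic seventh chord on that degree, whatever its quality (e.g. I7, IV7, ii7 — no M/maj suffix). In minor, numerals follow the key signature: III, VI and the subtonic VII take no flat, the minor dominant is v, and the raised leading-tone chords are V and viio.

The pitches F-Ab-C form a minor triad rooted on F.
In F minor, F is the tonic; the diatonic minor triad there is i.
With Ab in the bass the chord is in first inversion, so the figured bass is 6.

i6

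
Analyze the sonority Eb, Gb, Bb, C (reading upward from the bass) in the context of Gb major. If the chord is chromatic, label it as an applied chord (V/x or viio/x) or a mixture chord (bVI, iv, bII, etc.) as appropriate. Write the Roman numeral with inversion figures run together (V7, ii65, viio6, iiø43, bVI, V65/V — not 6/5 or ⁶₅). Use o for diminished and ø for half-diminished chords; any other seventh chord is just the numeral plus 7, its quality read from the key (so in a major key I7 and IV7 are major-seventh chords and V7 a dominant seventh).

Stacked in thirds the chord is C-Eb-Gb-Bb: a half-diminished seventh chord on C.
C sits a half step below Db (V in Gb major); a diminished chord there is the applied leading-tone chord of V.
With Eb in the bass the chord is in first inversion, so the figured bass is 65.

viiø65/V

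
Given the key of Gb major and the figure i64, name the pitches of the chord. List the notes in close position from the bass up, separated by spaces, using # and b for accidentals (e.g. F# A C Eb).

Scale degree 1 in Gb major is Gb; here the chord built on it is altered to a minor triad. i64 is the minor tonic, borrowed from the parallel minor.
So the chord is Gb-Bbb-Db.
With the 64 figure the chord is in second inversion; from the bass Db upward in close position it reads Db-Gb-Bbb.

Db Gb Bbb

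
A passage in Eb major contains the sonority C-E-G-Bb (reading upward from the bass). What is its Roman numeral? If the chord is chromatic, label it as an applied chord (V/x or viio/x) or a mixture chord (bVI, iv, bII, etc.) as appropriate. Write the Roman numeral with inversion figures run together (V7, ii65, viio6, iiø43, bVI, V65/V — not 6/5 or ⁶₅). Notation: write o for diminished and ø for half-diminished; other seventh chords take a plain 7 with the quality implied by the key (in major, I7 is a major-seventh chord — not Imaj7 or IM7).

V7/ii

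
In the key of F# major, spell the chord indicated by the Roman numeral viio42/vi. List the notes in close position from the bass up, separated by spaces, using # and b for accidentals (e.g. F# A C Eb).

The slash marks an applied leading-tone chord: viio of vi. In F# major, vi is D#, so the leading tone to it is C##, a half step below.
Building a fully diminished seventh chord on C## gives C##-E#-G#-B.
With the 42 figure the chord is in third inversion; from the bass B upward in close position it reads B-C##-E#-G#.

B C## E# G#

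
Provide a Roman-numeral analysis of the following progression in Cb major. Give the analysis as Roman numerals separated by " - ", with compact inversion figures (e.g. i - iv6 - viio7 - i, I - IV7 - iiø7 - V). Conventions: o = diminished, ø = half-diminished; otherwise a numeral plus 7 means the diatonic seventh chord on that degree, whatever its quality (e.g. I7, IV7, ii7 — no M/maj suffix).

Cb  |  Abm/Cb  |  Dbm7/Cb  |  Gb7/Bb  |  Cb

I - vi6 - ii42 - V65 - I

Cb: major triad on Cb = scale degree 1 → I.
Abm/Cb: minor triad on Ab = scale degree 6 → vi6.
Dbm7/Cb: root Db is the supertonic; minor seventh chord there is ii42.
Gb7/Bb has root Gb, degree 5 in Cb major, so V65.
Cb has root Cb, degree 1 in Cb major, so I.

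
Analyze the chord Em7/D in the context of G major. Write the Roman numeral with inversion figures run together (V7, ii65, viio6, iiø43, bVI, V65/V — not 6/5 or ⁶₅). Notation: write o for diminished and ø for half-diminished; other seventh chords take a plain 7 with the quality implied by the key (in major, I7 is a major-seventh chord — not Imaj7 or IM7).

Stacked in thirds the chord is E-G-B-D: a minor seventh chord on E.
In G major, E is the submediant; the diatonic minor seventh chord there is vi7.
With D in the bass the chord is in third inversion, so the figured bass is 42.

vi42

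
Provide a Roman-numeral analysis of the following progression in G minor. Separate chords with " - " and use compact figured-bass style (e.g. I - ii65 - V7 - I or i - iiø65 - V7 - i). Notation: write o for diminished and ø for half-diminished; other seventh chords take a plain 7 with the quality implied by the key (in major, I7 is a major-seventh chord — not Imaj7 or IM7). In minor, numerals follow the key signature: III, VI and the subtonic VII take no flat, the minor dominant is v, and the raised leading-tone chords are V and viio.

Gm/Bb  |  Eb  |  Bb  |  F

i6 - VI - III - VII

Gm/Bb: root G is the tonic; minor triad there is i6.
Eb: major triad on Eb = scale degree 6 → VI.
Bb: root Bb is the mediant; major triad there is III.
F: root F is the subtonic; major triad there is VII.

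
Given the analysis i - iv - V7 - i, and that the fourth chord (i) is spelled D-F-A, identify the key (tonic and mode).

D minor

The anchor chord is a minor triad on D, labeled i.
If D is scale degree 1 and the mode makes that degree carry a minor triad, the tonic is D and the mode is minor.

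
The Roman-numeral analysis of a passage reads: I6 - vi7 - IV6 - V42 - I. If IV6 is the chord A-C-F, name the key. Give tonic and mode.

IV6 is given as A-C-F — a major triad with root F.
If F is scale degree 4 and the mode makes that degree carry a major triad, the tonic is C and the mode is major.

C major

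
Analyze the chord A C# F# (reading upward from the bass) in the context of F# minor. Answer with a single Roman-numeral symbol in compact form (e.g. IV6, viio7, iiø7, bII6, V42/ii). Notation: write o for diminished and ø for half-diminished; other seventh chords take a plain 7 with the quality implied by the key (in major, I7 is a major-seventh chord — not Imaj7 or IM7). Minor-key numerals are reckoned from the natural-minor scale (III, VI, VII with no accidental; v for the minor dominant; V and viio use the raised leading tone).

i6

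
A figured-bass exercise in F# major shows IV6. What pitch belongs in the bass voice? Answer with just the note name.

D#

IV in F# major has root B; the chord is B-D#-F#.
The figure 6 means first inversion — the third is in the bass.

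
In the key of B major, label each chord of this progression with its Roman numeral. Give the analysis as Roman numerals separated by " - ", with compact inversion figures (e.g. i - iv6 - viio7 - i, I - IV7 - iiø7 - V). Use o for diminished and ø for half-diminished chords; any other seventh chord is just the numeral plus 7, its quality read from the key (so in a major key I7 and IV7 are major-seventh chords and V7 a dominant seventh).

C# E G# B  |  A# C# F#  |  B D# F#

C#-E-G#-B has root C#, degree 2 in B major, so ii7.
A#-C#-F# has root F#, degree 5 in B major, so V6.
B-D#-F#: major triad on B = scale degree 1 → I.

ii7 - V6 - I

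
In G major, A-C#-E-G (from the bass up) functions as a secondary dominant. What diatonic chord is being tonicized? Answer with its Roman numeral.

The chord is a dominant seventh chord on A.
A dominant resolves down a perfect fifth: A → D. In G major, D is scale degree 5, i.e. V.

V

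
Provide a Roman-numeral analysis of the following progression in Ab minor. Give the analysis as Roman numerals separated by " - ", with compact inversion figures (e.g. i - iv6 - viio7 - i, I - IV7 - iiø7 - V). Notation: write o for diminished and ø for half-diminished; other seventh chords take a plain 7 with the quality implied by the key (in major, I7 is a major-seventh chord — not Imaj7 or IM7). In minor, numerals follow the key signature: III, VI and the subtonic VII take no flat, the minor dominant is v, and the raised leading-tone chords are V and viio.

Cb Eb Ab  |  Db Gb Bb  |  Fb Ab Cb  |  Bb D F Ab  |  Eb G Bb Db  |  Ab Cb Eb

i6 - VII64 - VI - V7/V - V7 - i

Cb-Eb-Ab: minor triad on Ab = scale degree 1 → i6.
Db-Gb-Bb: root Gb is the subtonic; major triad there is VII64.
Fb-Ab-Cb: root Fb is the submediant; major triad there is VI.
Bb-D-F-Ab: a dominant seventh chord on Bb, the applied dominant of V → V7/V.
Eb-G-Bb-Db: dominant seventh chord on Eb = scale degree 5 → V7.
Ab-Cb-Eb: root Ab is the tonic; minor triad there is i.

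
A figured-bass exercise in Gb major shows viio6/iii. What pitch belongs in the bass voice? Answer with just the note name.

C

The applied chord viio6/iii is rooted on A: A-C-Eb.
The figure 6 means first inversion — the third is in the bass.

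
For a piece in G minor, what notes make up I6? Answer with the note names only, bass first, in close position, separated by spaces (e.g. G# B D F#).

B D G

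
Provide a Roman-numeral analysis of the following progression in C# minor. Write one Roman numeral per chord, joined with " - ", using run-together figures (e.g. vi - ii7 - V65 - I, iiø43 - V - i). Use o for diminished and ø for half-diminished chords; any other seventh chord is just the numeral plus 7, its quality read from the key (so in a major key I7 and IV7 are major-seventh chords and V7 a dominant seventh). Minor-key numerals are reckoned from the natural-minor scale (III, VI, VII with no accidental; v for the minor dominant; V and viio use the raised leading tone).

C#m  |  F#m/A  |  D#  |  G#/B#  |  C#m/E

i - iv6 - V/V - V6 - i6

C#m: root C# is the tonic; minor triad there is i.
F#m/A has root F#, degree 4 in C# minor, so iv6.
D#: chromatic; D# is V of V, so V/V.
G#/B#: major triad on G# = scale degree 5 → V6.
C#m/E: root C# is the tonic; minor triad there is i6.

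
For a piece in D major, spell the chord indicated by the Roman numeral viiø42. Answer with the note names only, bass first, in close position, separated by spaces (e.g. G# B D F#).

In D major, the seventh degree is C#, and the diatonic chord built there is a half-diminished seventh chord.
That chord is spelled C#-E-G-B.
With the 42 figure the chord is in third inversion; from the bass B upward in close position it reads B-C#-E-G.

B C# E G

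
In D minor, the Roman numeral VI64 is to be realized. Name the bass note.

F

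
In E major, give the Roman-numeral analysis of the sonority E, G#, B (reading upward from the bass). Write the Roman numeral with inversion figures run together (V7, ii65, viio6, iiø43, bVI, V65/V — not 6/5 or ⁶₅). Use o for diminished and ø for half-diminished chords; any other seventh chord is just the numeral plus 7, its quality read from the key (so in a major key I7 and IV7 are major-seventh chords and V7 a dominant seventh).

The pitches E-G#-B form a major triad rooted on E.
In E major, E is the tonic; the diatonic major triad there is I.

I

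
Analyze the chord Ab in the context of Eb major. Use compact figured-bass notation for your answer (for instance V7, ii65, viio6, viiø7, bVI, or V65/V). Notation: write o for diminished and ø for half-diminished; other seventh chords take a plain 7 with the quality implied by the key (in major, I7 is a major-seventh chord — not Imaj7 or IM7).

The pitches Ab-C-Eb form a major triad rooted on Ab.
Ab is scale degree 4 in Eb major, and a major triad on that degree is written IV.

IV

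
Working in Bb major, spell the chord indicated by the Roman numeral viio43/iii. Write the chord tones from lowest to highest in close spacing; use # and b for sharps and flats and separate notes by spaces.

The slash marks an applied leading-tone chord: viio of iii. In Bb major, iii is D, so the leading tone to it is C#, a half step below.
Building a fully diminished seventh chord on C# gives C#-E-G-Bb.
The figured bass 43 indicates second inversion, placing the fifth (G) in the bass: G-Bb-C#-E.

G Bb C# E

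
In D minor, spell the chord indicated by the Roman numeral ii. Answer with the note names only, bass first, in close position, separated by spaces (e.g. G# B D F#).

E G B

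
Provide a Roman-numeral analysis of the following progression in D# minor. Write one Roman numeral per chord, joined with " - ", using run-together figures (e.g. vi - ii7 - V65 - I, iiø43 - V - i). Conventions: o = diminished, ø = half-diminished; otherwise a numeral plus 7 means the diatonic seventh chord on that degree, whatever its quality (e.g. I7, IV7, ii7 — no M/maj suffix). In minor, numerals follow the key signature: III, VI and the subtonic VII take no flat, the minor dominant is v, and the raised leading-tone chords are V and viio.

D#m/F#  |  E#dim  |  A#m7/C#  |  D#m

i6 - iio - v65 - i

D#m/F#: root D# is the tonic; minor triad there is i6.
E#dim has root E#, degree 2 in D# minor, so iio.
A#m7/C#: root A# is the dominant; minor seventh chord there is v65.
D#m: root D# is the tonic; minor triad there is i.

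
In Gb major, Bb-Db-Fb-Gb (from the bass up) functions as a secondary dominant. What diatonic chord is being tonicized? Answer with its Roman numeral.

The chord is a dominant seventh chord on Gb.
A dominant resolves down a perfect fifth: Gb → Cb. In Gb major, Cb is scale degree 4, i.e. IV.

IV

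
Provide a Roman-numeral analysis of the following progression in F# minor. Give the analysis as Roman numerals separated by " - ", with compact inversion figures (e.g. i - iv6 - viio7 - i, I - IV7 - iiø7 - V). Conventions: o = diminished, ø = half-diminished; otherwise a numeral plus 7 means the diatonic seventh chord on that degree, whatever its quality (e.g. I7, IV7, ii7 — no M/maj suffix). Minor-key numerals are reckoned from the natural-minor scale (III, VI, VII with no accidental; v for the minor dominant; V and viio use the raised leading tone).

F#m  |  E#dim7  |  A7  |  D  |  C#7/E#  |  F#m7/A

F#m: minor triad on F# = scale degree 1 → i.
E#dim7: root E# is the leading tone; fully diminished seventh chord there is viio7.
A7: a dominant seventh chord on A, the applied dominant of VI → V7/VI.
D has root D, degree 6 in F# minor, so VI.
C#7/E#: root C# is the dominant; dominant seventh chord there is V65.
F#m7/A has root F#, degree 1 in F# minor, so i65.

i - viio7 - V7/VI - VI - V65 - i65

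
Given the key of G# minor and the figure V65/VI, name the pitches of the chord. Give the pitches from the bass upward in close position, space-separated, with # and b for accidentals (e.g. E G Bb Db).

The slash means an applied dominant: we want the dominant of VI. In G# minor, VI is E major, and its dominant is built on B.
Building a dominant seventh chord on B gives B-D#-F#-A.
With the 65 figure the chord is in first inversion; from the bass D# upward in close position it reads D#-F#-A-B.

D# F# A B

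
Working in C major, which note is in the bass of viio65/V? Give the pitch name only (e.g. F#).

A

The applied chord viio65/V is rooted on F#: F#-A-C-Eb.
The figure 65 means first inversion — the third is in the bass.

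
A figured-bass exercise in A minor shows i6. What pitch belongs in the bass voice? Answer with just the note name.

C

i in A minor has root A; the chord is A-C-E.
The figure 6 means first inversion — the third is in the bass.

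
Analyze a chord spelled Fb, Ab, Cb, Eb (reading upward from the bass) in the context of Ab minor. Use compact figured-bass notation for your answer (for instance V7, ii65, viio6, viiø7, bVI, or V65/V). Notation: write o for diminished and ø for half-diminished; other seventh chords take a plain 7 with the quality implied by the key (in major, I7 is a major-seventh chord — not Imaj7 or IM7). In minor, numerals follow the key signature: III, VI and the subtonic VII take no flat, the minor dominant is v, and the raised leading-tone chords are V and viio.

The pitches Fb-Ab-Cb-Eb form a major seventh chord rooted on Fb.
In Ab minor, Fb is the submediant; the diatonic major seventh chord there is VI7.

VI7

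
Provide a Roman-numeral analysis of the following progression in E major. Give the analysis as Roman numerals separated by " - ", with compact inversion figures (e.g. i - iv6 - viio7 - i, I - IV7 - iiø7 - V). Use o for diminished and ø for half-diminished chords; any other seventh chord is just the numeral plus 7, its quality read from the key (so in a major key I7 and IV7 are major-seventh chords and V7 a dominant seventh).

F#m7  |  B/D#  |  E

F#m7 has root F#, degree 2 in E major, so ii7.
B/D#: root B is the dominant; major triad there is V6.
E: major triad on E = scale degree 1 → I.

ii7 - V6 - I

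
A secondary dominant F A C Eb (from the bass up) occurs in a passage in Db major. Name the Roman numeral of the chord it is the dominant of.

The chord is a dominant seventh chord on F.
A dominant resolves down a perfect fifth: F → Bb. In Db major, Bb is scale degree 6, i.e. vi.

vi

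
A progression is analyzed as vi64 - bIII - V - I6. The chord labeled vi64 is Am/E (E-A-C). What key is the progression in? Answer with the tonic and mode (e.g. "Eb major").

C major

The anchor chord is a minor triad on A, labeled vi64.
Counting down 5 scale steps from A places the tonic on C; a minor triad on degree 6 is diatonic only in major.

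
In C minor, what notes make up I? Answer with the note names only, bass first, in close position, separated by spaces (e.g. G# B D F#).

I is the major tonic (Picardy third), borrowed from the parallel major. In C minor that root is C.
So the chord is C-E-G, a major triad.

C E G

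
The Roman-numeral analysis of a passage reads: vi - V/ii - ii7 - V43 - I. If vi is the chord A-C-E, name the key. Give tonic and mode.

C major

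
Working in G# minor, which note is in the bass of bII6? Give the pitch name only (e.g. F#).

C#

bII in G# minor has root A; the chord is A-C#-E.
The figure 6 means first inversion — the third is in the bass.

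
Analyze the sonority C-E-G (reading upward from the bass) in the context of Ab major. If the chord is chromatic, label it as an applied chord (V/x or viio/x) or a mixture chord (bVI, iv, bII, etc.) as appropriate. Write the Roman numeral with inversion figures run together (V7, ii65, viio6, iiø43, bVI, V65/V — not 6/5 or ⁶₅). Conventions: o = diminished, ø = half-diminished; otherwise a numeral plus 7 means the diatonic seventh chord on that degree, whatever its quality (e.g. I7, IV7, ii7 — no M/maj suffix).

V/vi

The pitches C-E-G form a major triad rooted on C.
C is not a diatonic chord root with this quality in Ab major, but it lies a perfect fifth above F (vi), so the chord functions as an applied dominant of vi.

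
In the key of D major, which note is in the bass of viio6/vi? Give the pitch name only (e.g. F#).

C#

The applied chord viio6/vi is rooted on A#: A#-C#-E.
The figure 6 means first inversion — the third is in the bass.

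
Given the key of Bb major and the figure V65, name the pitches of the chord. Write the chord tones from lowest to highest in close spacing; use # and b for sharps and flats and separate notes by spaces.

A C Eb F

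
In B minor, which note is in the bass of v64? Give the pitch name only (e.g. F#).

C#

v in B minor has root F#; the chord is F#-A-C#.
The figure 64 means second inversion — the fifth is in the bass.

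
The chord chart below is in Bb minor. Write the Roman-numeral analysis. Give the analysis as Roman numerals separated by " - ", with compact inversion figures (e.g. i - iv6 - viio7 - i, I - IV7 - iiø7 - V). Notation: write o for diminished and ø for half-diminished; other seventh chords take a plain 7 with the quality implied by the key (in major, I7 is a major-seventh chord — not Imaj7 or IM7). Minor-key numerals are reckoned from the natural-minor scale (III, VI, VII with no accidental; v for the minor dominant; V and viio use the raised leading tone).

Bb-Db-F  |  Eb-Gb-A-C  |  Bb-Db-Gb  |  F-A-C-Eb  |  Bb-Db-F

Bb-Db-F has root Bb, degree 1 in Bb minor, so i.
Eb-Gb-A-C has root A, degree 7 in Bb minor, so viio43.
Bb-Db-Gb: root Gb is the submediant; major triad there is VI6.
F-A-C-Eb: root F is the dominant; dominant seventh chord there is V7.
Bb-Db-F: root Bb is the tonic; minor triad there is i.

i - viio43 - VI6 - V7 - i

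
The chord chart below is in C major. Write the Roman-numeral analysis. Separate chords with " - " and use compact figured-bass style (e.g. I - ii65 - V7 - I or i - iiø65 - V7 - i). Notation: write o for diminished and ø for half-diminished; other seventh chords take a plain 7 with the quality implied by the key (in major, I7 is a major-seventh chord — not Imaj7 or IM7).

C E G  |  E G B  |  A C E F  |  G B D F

C-E-G has root C, degree 1 in C major, so I.
E-G-B: minor triad on E = scale degree 3 → iii.
A-C-E-F: root F is the subdominant; major seventh chord there is IV65.
G-B-D-F: dominant seventh chord on G = scale degree 5 → V7.

I - iii - IV65 - V7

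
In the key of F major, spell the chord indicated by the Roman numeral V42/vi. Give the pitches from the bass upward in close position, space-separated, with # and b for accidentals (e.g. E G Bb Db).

The slash means an applied dominant: we want the dominant of vi. In F major, vi is D minor, and its dominant is built on A.
Building a dominant seventh chord on A gives A-C#-E-G.
The figured bass 42 indicates third inversion, placing the seventh (G) in the bass: G-A-C#-E.

G A C# E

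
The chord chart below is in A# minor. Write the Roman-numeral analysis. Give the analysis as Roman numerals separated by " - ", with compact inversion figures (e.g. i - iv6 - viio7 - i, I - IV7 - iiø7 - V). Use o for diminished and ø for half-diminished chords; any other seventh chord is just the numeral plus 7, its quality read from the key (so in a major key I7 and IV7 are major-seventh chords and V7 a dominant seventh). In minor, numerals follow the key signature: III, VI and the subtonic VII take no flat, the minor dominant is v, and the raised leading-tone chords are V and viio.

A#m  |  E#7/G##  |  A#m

i - V65 - i

A#m has root A#, degree 1 in A# minor, so i.
E#7/G##: root E# is the dominant; dominant seventh chord there is V65.
A#m has root A#, degree 1 in A# minor, so i.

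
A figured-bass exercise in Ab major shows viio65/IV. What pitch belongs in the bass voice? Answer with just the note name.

Eb

The applied chord viio65/IV is rooted on C: C-Eb-Gb-Bbb.
The figure 65 means first inversion — the third is in the bass.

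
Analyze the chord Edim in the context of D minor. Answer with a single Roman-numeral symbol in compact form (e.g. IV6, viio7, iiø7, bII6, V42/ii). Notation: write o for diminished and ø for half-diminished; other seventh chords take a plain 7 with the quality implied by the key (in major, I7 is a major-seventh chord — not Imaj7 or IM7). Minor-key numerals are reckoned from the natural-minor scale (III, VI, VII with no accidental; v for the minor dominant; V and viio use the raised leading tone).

iio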